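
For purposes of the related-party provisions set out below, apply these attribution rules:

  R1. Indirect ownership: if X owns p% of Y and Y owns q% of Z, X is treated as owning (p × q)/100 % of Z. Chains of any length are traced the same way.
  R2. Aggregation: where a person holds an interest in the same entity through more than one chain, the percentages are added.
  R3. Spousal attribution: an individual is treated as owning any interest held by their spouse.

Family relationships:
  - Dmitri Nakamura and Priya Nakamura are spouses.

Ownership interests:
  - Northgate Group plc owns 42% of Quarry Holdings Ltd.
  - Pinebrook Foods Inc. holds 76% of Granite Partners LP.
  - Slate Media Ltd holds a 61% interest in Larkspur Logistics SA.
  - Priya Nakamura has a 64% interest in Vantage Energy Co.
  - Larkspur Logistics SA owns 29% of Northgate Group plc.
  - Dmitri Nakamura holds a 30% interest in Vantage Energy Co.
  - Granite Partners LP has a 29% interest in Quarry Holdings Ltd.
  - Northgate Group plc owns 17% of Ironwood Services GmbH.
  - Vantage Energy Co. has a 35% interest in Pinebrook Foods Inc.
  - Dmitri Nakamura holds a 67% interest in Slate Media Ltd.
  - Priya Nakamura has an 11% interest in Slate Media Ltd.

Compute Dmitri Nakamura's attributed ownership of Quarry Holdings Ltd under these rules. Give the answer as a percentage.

By spousal attribution (R3), Dmitri Nakamura is treated as also owning Priya Nakamura's interest in Vantage Energy Co, giving 30% + 64% = 94%.
By spousal attribution (R3), Dmitri Nakamura is treated as also owning Priya Nakamura's interest in Slate Media Ltd, giving 67% + 11% = 78%.
Chain via Vantage Energy Co. → Pinebrook Foods Inc. → Granite Partners LP (R1): 94% × 35% × 76% × 29% = 7.25116% of Quarry Holdings Ltd.
Chain via Slate Media Ltd → Larkspur Logistics SA → Northgate Group plc (R1): 78% × 61% × 29% × 42% = 5.795244% of Quarry Holdings Ltd.
Aggregating (R2): 7.25116% + 5.795244% = 13.046404%.

13.046404%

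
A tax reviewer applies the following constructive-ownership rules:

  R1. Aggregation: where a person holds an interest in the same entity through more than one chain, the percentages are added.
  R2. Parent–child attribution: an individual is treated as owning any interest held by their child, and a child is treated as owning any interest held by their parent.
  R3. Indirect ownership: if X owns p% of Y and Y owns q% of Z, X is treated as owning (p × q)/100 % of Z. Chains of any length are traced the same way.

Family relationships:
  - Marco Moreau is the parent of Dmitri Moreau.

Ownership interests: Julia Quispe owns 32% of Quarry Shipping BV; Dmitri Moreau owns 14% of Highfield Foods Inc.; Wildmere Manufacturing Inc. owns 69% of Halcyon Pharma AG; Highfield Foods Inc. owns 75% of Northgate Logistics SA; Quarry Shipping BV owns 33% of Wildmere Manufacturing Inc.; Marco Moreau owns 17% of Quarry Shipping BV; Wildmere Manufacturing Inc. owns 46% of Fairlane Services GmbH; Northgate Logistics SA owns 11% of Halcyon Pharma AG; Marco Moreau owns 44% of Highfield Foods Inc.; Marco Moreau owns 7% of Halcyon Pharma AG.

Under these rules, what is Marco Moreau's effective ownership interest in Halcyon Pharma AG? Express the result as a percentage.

15.6559%

By parent–child attribution (R2), Marco Moreau is treated as also owning Dmitri Moreau's interest in Highfield Foods Inc, giving 44% + 14% = 58%.
Chain via Highfield Foods Inc. → Northgate Logistics SA (R3): 58% × 75% × 11% = 4.785% of Halcyon Pharma AG.
Chain via Quarry Shipping BV → Wildmere Manufacturing Inc. (R3): 17% × 33% × 69% = 3.8709% of Halcyon Pharma AG.
Direct interest in Halcyon Pharma AG: 7%.
Aggregating (R1): 4.785% + 3.8709% + 7% = 15.6559%.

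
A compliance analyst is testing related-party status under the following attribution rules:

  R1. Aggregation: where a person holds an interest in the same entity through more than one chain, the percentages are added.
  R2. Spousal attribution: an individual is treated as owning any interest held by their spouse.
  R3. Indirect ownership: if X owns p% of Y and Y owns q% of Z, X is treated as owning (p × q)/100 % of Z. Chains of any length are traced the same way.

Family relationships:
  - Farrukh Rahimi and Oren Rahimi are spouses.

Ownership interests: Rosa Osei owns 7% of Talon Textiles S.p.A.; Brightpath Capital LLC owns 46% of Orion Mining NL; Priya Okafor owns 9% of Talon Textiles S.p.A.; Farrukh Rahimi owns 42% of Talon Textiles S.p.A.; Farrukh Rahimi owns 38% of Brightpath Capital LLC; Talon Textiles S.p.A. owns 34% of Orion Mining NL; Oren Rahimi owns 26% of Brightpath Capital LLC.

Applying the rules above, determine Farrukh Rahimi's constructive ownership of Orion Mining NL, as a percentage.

By spousal attribution (R2), Farrukh Rahimi is treated as also owning Oren Rahimi's interest in Brightpath Capital LLC, giving 38% + 26% = 64%.
Chain via Talon Textiles S.p.A. (R3): 42% × 34% = 14.28% of Orion Mining NL.
Chain via Brightpath Capital LLC (R3): 64% × 46% = 29.44% of Orion Mining NL.
Aggregating (R1): 14.28% + 29.44% = 43.72%.

43.72%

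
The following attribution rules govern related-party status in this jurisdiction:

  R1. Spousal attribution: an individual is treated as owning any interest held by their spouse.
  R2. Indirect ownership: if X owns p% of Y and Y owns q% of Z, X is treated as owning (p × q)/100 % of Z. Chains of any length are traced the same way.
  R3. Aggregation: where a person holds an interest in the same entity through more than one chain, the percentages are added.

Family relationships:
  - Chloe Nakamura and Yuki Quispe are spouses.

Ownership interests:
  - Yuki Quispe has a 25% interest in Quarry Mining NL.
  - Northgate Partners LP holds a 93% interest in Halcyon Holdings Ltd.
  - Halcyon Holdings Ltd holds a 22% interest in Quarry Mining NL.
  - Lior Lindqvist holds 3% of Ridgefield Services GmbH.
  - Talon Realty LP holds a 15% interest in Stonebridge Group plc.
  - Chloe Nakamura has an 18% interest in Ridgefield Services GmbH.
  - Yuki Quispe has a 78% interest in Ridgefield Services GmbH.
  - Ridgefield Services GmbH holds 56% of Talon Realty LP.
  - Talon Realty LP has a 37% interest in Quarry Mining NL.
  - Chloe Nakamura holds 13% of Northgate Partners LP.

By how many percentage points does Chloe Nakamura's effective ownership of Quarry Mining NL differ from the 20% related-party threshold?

By spousal attribution (R1), Chloe Nakamura is treated as also owning Yuki Quispe's interest in Ridgefield Services GmbH, giving 18% + 78% = 96%.
By spousal attribution (R1), Chloe Nakamura is treated as owning Yuki Quispe's 25% interest in Quarry Mining NL.
Chain via Ridgefield Services GmbH → Talon Realty LP (R2): 96% × 56% × 37% = 19.8912% of Quarry Mining NL.
Chain via Northgate Partners LP → Halcyon Holdings Ltd (R2): 13% × 93% × 22% = 2.6598% of Quarry Mining NL.
Direct interest in Quarry Mining NL: 25%.
Aggregating (R3): 19.8912% + 2.6598% + 25% = 47.551%.
47.551% exceeds the 20% threshold by 27.551 percentage points.

27.551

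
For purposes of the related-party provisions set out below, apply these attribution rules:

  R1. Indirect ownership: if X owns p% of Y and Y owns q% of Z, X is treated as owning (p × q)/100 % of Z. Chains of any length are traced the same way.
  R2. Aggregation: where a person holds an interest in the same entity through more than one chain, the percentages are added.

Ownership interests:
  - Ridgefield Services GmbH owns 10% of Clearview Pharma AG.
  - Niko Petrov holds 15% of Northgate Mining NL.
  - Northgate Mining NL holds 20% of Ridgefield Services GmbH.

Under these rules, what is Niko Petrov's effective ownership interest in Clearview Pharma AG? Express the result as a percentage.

Chain via Northgate Mining NL → Ridgefield Services GmbH (R1): 15% × 20% × 10% = 0.3% of Clearview Pharma AG.

0.3%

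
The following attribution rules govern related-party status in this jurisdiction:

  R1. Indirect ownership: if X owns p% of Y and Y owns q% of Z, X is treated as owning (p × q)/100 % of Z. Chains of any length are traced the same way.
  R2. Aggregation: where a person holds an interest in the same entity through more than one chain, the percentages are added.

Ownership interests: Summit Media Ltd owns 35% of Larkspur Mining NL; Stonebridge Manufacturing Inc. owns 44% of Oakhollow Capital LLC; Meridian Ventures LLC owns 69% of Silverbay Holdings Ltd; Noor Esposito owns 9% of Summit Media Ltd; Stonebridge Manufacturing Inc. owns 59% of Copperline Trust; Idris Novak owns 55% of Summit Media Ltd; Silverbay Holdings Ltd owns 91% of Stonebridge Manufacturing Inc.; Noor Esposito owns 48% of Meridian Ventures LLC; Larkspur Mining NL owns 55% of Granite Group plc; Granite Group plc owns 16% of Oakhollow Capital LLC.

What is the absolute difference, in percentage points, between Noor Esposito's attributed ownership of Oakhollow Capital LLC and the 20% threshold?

Chain via Meridian Ventures LLC → Silverbay Holdings Ltd → Stonebridge Manufacturing Inc. (R1): 48% × 69% × 91% × 44% = 13.261248% of Oakhollow Capital LLC.
Chain via Summit Media Ltd → Larkspur Mining NL → Granite Group plc (R1): 9% × 35% × 55% × 16% = 0.2772% of Oakhollow Capital LLC.
Aggregating (R2): 13.261248% + 0.2772% = 13.538448%.
13.538448% falls short of the 20% threshold by 6.461552 percentage points.

6.461552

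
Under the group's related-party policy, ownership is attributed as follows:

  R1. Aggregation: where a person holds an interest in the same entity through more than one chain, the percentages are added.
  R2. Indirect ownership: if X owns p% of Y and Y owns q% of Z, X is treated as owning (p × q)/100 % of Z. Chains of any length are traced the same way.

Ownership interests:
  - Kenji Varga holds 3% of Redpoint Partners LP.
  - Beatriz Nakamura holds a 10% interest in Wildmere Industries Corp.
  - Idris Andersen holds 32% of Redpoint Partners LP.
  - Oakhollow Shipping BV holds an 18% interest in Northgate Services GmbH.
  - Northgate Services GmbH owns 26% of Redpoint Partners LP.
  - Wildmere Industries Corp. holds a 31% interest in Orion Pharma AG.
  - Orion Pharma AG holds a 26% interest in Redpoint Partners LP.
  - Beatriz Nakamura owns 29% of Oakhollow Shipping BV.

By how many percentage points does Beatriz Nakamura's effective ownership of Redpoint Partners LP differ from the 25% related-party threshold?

Chain via Oakhollow Shipping BV → Northgate Services GmbH (R2): 29% × 18% × 26% = 1.3572% of Redpoint Partners LP.
Chain via Wildmere Industries Corp. → Orion Pharma AG (R2): 10% × 31% × 26% = 0.806% of Redpoint Partners LP.
Aggregating (R1): 1.3572% + 0.806% = 2.1632%.
2.1632% falls short of the 25% threshold by 22.8368 percentage points.

22.8368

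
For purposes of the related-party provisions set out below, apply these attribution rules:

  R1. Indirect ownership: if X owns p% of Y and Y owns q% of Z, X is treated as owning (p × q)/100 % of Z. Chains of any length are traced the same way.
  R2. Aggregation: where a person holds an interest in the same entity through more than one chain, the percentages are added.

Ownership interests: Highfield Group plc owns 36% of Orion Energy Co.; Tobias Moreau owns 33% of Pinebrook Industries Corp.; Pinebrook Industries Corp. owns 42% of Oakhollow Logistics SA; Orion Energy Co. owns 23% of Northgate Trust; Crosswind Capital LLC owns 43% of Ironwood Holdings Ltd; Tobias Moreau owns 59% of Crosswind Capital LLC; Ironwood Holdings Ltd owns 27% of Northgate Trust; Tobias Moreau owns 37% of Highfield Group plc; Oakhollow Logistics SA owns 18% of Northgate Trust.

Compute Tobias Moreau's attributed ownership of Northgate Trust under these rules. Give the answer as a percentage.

12.4083%

Chain via Crosswind Capital LLC → Ironwood Holdings Ltd (R1): 59% × 43% × 27% = 6.8499% of Northgate Trust.
Chain via Highfield Group plc → Orion Energy Co. (R1): 37% × 36% × 23% = 3.0636% of Northgate Trust.
Chain via Pinebrook Industries Corp. → Oakhollow Logistics SA (R1): 33% × 42% × 18% = 2.4948% of Northgate Trust.
Aggregating (R2): 6.8499% + 3.0636% + 2.4948% = 12.4083%.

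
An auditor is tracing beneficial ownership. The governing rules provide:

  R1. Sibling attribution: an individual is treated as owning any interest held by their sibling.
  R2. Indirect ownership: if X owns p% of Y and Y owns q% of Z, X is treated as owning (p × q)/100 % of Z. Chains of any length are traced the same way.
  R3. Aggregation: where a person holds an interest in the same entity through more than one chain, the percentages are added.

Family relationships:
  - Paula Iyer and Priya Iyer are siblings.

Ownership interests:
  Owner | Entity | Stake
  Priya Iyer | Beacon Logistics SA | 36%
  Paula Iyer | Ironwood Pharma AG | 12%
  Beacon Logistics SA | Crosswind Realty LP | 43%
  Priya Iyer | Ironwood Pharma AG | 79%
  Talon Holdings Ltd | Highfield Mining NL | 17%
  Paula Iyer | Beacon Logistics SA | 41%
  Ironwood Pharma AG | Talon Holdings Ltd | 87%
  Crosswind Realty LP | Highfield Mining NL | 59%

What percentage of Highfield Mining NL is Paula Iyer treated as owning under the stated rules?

32.9938%

By sibling attribution (R1), Paula Iyer is treated as also owning Priya Iyer's interest in Ironwood Pharma AG, giving 12% + 79% = 91%.
By sibling attribution (R1), Paula Iyer is treated as also owning Priya Iyer's interest in Beacon Logistics SA, giving 41% + 36% = 77%.
Chain via Ironwood Pharma AG → Talon Holdings Ltd (R2): 91% × 87% × 17% = 13.4589% of Highfield Mining NL.
Chain via Beacon Logistics SA → Crosswind Realty LP (R2): 77% × 43% × 59% = 19.5349% of Highfield Mining NL.
Aggregating (R3): 13.4589% + 19.5349% = 32.9938%.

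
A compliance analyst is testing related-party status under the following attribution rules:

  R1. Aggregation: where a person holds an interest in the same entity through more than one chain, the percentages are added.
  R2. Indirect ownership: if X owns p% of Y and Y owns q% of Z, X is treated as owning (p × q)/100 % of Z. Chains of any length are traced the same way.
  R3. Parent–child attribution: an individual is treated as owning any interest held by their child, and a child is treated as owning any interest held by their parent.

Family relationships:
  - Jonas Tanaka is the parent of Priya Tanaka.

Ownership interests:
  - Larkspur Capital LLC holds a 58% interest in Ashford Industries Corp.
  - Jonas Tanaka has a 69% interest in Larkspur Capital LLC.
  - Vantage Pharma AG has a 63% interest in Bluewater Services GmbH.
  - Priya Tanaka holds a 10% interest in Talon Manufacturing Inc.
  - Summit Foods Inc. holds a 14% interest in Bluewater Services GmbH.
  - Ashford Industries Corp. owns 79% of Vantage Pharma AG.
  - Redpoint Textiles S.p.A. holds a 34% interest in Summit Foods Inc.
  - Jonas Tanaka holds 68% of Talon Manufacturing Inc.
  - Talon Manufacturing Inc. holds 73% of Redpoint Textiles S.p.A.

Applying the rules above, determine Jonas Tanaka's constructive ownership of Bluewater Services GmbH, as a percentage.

22.628298%

By parent–child attribution (R3), Jonas Tanaka is treated as also owning Priya Tanaka's interest in Talon Manufacturing Inc, giving 68% + 10% = 78%.
Chain via Larkspur Capital LLC → Ashford Industries Corp. → Vantage Pharma AG (R2): 69% × 58% × 79% × 63% = 19.917954% of Bluewater Services GmbH.
Chain via Talon Manufacturing Inc. → Redpoint Textiles S.p.A. → Summit Foods Inc. (R2): 78% × 73% × 34% × 14% = 2.710344% of Bluewater Services GmbH.
Aggregating (R1): 19.917954% + 2.710344% = 22.628298%.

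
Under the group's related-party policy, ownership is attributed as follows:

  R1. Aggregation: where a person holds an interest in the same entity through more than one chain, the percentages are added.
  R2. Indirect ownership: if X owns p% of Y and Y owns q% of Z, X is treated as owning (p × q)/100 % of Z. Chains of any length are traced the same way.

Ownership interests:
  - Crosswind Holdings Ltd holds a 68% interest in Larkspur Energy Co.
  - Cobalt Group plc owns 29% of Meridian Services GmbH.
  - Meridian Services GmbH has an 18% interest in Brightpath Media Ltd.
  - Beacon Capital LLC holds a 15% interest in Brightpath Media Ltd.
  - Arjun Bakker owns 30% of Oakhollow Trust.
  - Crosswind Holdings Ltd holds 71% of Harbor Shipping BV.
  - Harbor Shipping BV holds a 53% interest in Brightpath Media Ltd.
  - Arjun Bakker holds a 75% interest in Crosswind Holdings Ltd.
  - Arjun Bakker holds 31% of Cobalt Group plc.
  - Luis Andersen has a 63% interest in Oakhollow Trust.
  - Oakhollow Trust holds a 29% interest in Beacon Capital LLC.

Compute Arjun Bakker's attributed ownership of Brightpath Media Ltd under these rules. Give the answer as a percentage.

Chain via Oakhollow Trust → Beacon Capital LLC (R2): 30% × 29% × 15% = 1.305% of Brightpath Media Ltd.
Chain via Cobalt Group plc → Meridian Services GmbH (R2): 31% × 29% × 18% = 1.6182% of Brightpath Media Ltd.
Chain via Crosswind Holdings Ltd → Harbor Shipping BV (R2): 75% × 71% × 53% = 28.2225% of Brightpath Media Ltd.
Aggregating (R1): 1.305% + 1.6182% + 28.2225% = 31.1457%.

31.1457%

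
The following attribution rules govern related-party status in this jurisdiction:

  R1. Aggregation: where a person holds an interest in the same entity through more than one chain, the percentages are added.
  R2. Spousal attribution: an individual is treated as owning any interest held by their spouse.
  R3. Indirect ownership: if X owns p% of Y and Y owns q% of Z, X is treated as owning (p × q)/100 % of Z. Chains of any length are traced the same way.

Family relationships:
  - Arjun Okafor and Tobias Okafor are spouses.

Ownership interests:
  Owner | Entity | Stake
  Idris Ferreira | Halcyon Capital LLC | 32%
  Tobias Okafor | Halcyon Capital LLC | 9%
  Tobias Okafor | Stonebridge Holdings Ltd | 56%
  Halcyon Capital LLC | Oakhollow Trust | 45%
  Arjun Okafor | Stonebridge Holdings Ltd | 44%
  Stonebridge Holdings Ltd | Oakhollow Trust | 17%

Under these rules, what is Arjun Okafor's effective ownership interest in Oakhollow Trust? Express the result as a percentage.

21.05%

By spousal attribution (R2), Arjun Okafor is treated as also owning Tobias Okafor's interest in Stonebridge Holdings Ltd, giving 44% + 56% = 100%.
By spousal attribution (R2), Arjun Okafor is treated as owning Tobias Okafor's 9% interest in Halcyon Capital LLC.
Chain via Stonebridge Holdings Ltd (R3): 100% × 17% = 17% of Oakhollow Trust.
Chain via Halcyon Capital LLC (R3): 9% × 45% = 4.05% of Oakhollow Trust.
Aggregating (R1): 17% + 4.05% = 21.05%.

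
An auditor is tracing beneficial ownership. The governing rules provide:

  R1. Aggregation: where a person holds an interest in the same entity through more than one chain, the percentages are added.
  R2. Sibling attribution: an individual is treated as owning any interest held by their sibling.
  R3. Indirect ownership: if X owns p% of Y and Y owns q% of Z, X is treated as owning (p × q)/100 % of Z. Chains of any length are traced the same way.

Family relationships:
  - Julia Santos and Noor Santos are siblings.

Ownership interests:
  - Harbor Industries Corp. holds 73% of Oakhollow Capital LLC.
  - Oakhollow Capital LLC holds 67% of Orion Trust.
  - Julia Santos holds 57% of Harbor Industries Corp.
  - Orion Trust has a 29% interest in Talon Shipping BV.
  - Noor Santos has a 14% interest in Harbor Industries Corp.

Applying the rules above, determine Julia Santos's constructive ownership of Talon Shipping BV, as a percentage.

10.070569%

By sibling attribution (R2), Julia Santos is treated as also owning Noor Santos's interest in Harbor Industries Corp, giving 57% + 14% = 71%.
Chain via Harbor Industries Corp. → Oakhollow Capital LLC → Orion Trust (R3): 71% × 73% × 67% × 29% = 10.070569% of Talon Shipping BV.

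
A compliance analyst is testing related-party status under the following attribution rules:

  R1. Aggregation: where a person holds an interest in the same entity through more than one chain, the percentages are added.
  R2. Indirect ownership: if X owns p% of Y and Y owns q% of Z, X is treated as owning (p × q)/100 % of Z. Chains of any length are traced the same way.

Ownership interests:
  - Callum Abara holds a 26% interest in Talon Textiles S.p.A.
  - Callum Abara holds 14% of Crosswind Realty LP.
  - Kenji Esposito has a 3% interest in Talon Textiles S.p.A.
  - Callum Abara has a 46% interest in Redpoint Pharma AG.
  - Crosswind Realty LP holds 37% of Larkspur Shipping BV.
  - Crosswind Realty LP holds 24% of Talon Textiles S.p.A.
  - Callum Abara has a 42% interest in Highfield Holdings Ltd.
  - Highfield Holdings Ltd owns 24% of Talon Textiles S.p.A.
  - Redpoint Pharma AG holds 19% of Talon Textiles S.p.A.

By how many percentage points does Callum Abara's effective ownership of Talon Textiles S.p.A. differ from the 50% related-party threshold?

1.82

Chain via Highfield Holdings Ltd (R2): 42% × 24% = 10.08% of Talon Textiles S.p.A.
Chain via Redpoint Pharma AG (R2): 46% × 19% = 8.74% of Talon Textiles S.p.A.
Chain via Crosswind Realty LP (R2): 14% × 24% = 3.36% of Talon Textiles S.p.A.
Direct interest in Talon Textiles S.p.A: 26%.
Aggregating (R1): 10.08% + 8.74% + 3.36% + 26% = 48.18%.
48.18% falls short of the 50% threshold by 1.82 percentage points.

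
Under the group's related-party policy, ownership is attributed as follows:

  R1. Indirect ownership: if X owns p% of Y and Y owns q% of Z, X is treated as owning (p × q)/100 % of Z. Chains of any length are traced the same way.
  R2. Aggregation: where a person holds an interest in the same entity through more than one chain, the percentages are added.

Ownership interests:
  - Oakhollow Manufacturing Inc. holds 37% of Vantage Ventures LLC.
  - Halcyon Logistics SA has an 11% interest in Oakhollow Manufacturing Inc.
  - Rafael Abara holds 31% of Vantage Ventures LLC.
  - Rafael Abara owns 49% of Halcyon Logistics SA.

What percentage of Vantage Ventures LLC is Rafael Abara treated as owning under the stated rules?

Chain via Halcyon Logistics SA → Oakhollow Manufacturing Inc. (R1): 49% × 11% × 37% = 1.9943% of Vantage Ventures LLC.
Direct interest in Vantage Ventures LLC: 31%.
Aggregating (R2): 1.9943% + 31% = 32.9943%.

32.9943%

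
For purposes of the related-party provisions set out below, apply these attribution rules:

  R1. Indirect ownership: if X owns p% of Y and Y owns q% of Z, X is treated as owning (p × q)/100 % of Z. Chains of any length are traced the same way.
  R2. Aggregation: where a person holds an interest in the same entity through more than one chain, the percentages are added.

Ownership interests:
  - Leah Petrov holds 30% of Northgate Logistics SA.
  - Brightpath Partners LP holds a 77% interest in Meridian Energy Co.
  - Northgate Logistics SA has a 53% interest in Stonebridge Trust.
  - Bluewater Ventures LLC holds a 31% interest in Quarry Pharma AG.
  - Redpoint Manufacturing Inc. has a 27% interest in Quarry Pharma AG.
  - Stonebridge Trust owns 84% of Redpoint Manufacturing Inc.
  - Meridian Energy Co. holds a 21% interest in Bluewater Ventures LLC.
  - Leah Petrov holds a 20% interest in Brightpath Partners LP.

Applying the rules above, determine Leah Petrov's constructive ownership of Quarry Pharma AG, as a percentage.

4.60866%

Chain via Northgate Logistics SA → Stonebridge Trust → Redpoint Manufacturing Inc. (R1): 30% × 53% × 84% × 27% = 3.60612% of Quarry Pharma AG.
Chain via Brightpath Partners LP → Meridian Energy Co. → Bluewater Ventures LLC (R1): 20% × 77% × 21% × 31% = 1.00254% of Quarry Pharma AG.
Aggregating (R2): 3.60612% + 1.00254% = 4.60866%.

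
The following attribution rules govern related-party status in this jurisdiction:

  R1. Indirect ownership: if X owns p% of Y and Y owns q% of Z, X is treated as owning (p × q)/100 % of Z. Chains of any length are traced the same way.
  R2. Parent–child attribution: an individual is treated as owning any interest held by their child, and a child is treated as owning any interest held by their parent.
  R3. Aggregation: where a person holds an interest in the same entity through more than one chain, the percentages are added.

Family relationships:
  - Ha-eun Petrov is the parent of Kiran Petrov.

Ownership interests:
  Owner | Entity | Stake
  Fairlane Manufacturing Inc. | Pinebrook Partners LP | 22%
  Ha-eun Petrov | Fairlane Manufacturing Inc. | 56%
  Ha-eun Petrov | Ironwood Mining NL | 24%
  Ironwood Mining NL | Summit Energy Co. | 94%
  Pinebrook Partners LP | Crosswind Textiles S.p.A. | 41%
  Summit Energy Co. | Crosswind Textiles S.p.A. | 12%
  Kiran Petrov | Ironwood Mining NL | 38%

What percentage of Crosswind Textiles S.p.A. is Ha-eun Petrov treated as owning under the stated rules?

12.0448%

By parent–child attribution (R2), Ha-eun Petrov is treated as also owning Kiran Petrov's interest in Ironwood Mining NL, giving 24% + 38% = 62%.
Chain via Ironwood Mining NL → Summit Energy Co. (R1): 62% × 94% × 12% = 6.9936% of Crosswind Textiles S.p.A.
Chain via Fairlane Manufacturing Inc. → Pinebrook Partners LP (R1): 56% × 22% × 41% = 5.0512% of Crosswind Textiles S.p.A.
Aggregating (R3): 6.9936% + 5.0512% = 12.0448%.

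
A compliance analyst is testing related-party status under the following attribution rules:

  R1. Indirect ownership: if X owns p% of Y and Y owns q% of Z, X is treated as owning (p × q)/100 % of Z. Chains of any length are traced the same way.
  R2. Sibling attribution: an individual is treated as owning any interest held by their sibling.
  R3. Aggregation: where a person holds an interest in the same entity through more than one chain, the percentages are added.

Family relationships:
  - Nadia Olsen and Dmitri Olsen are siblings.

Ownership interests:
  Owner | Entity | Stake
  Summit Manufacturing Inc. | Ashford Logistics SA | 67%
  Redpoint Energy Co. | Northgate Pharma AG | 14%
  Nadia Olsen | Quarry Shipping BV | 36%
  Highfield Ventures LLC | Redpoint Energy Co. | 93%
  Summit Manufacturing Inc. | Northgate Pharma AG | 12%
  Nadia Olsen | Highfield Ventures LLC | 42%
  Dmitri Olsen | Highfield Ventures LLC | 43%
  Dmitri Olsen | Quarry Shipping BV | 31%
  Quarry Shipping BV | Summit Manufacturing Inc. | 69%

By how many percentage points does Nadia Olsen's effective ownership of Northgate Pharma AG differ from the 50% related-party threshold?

By sibling attribution (R2), Nadia Olsen is treated as also owning Dmitri Olsen's interest in Highfield Ventures LLC, giving 42% + 43% = 85%.
By sibling attribution (R2), Nadia Olsen is treated as also owning Dmitri Olsen's interest in Quarry Shipping BV, giving 36% + 31% = 67%.
Chain via Highfield Ventures LLC → Redpoint Energy Co. (R1): 85% × 93% × 14% = 11.067% of Northgate Pharma AG.
Chain via Quarry Shipping BV → Summit Manufacturing Inc. (R1): 67% × 69% × 12% = 5.5476% of Northgate Pharma AG.
Aggregating (R3): 11.067% + 5.5476% = 16.6146%.
16.6146% falls short of the 50% threshold by 33.3854 percentage points.

33.3854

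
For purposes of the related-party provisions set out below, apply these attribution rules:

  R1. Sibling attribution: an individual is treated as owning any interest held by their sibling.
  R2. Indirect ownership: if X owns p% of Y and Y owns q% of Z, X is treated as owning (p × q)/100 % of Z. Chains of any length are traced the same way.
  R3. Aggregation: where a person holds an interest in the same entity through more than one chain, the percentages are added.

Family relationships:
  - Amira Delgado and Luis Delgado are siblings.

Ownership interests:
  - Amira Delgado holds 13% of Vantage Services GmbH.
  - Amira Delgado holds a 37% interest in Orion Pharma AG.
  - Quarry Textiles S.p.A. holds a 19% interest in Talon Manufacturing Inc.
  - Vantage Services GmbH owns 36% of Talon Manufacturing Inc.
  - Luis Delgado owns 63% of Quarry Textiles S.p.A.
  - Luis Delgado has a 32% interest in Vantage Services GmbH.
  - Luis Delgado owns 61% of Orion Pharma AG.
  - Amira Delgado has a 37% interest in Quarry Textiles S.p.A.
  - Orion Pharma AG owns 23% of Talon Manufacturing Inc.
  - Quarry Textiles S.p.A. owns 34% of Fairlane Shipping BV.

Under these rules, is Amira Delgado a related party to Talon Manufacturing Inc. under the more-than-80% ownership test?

No

By sibling attribution (R1), Amira Delgado is treated as also owning Luis Delgado's interest in Quarry Textiles S.p.A, giving 37% + 63% = 100%.
By sibling attribution (R1), Amira Delgado is treated as also owning Luis Delgado's interest in Orion Pharma AG, giving 37% + 61% = 98%.
By sibling attribution (R1), Amira Delgado is treated as also owning Luis Delgado's interest in Vantage Services GmbH, giving 13% + 32% = 45%.
Chain via Quarry Textiles S.p.A. (R2): 100% × 19% = 19% of Talon Manufacturing Inc.
Chain via Orion Pharma AG (R2): 98% × 23% = 22.54% of Talon Manufacturing Inc.
Chain via Vantage Services GmbH (R2): 45% × 36% = 16.2% of Talon Manufacturing Inc.
Aggregating (R3): 19% + 22.54% + 16.2% = 57.74%.
57.74% does not exceed the 80% threshold, so Amira is not a related party to Talon Manufacturing Inc.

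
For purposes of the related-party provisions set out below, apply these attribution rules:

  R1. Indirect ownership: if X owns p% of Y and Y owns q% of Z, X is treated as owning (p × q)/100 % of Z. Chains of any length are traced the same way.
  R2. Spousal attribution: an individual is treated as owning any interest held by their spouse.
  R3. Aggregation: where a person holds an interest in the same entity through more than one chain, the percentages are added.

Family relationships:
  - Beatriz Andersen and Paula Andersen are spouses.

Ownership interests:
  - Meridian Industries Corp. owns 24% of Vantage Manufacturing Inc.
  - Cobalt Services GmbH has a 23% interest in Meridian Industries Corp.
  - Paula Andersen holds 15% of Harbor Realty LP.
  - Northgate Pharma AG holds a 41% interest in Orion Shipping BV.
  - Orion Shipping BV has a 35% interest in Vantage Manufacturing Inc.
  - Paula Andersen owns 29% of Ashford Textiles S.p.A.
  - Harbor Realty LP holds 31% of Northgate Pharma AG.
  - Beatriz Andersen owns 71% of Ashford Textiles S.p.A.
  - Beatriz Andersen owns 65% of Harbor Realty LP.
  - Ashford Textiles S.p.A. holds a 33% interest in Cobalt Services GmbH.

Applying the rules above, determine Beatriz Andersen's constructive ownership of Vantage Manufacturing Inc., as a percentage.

By spousal attribution (R2), Beatriz Andersen is treated as also owning Paula Andersen's interest in Ashford Textiles S.p.A, giving 71% + 29% = 100%.
By spousal attribution (R2), Beatriz Andersen is treated as also owning Paula Andersen's interest in Harbor Realty LP, giving 65% + 15% = 80%.
Chain via Ashford Textiles S.p.A. → Cobalt Services GmbH → Meridian Industries Corp. (R1): 100% × 33% × 23% × 24% = 1.8216% of Vantage Manufacturing Inc.
Chain via Harbor Realty LP → Northgate Pharma AG → Orion Shipping BV (R1): 80% × 31% × 41% × 35% = 3.5588% of Vantage Manufacturing Inc.
Aggregating (R3): 1.8216% + 3.5588% = 5.3804%.

5.3804%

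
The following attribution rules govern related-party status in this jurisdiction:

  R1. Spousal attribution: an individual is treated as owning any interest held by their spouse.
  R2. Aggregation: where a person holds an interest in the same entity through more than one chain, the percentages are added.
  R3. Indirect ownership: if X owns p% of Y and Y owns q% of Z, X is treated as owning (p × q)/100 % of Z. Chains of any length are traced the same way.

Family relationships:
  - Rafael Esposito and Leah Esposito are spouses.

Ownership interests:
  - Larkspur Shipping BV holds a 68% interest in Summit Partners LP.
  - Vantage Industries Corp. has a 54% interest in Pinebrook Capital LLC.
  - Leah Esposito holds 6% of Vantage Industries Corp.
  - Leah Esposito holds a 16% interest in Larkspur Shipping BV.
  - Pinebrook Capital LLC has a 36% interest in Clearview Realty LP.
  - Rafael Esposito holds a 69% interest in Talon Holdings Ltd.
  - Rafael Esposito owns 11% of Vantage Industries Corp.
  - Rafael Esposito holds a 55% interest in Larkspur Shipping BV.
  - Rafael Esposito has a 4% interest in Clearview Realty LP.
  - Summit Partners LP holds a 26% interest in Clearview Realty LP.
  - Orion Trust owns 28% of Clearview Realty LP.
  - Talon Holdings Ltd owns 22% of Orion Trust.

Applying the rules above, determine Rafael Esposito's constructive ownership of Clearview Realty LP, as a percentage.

24.108%

By spousal attribution (R1), Rafael Esposito is treated as also owning Leah Esposito's interest in Vantage Industries Corp, giving 11% + 6% = 17%.
By spousal attribution (R1), Rafael Esposito is treated as also owning Leah Esposito's interest in Larkspur Shipping BV, giving 55% + 16% = 71%.
Chain via Vantage Industries Corp. → Pinebrook Capital LLC (R3): 17% × 54% × 36% = 3.3048% of Clearview Realty LP.
Chain via Talon Holdings Ltd → Orion Trust (R3): 69% × 22% × 28% = 4.2504% of Clearview Realty LP.
Chain via Larkspur Shipping BV → Summit Partners LP (R3): 71% × 68% × 26% = 12.5528% of Clearview Realty LP.
Direct interest in Clearview Realty LP: 4%.
Aggregating (R2): 3.3048% + 4.2504% + 12.5528% + 4% = 24.108%.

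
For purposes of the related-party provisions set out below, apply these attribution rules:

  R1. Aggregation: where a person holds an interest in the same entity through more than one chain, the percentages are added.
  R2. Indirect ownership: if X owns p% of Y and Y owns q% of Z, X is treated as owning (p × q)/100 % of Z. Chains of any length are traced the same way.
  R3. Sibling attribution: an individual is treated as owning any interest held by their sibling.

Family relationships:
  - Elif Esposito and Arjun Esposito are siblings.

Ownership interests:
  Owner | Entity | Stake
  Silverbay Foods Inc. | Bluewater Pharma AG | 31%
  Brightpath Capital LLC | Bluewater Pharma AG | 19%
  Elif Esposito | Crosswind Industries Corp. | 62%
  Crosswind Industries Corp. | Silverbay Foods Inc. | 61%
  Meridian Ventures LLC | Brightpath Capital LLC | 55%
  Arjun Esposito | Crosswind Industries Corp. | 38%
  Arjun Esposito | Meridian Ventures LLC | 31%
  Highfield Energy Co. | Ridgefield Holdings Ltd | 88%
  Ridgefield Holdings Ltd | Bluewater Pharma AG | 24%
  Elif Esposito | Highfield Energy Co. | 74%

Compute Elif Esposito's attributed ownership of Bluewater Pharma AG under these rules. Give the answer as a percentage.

37.7783%

By sibling attribution (R3), Elif Esposito is treated as also owning Arjun Esposito's interest in Crosswind Industries Corp, giving 62% + 38% = 100%.
By sibling attribution (R3), Elif Esposito is treated as owning Arjun Esposito's 31% interest in Meridian Ventures LLC.
Chain via Highfield Energy Co. → Ridgefield Holdings Ltd (R2): 74% × 88% × 24% = 15.6288% of Bluewater Pharma AG.
Chain via Crosswind Industries Corp. → Silverbay Foods Inc. (R2): 100% × 61% × 31% = 18.91% of Bluewater Pharma AG.
Chain via Meridian Ventures LLC → Brightpath Capital LLC (R2): 31% × 55% × 19% = 3.2395% of Bluewater Pharma AG.
Aggregating (R1): 15.6288% + 18.91% + 3.2395% = 37.7783%.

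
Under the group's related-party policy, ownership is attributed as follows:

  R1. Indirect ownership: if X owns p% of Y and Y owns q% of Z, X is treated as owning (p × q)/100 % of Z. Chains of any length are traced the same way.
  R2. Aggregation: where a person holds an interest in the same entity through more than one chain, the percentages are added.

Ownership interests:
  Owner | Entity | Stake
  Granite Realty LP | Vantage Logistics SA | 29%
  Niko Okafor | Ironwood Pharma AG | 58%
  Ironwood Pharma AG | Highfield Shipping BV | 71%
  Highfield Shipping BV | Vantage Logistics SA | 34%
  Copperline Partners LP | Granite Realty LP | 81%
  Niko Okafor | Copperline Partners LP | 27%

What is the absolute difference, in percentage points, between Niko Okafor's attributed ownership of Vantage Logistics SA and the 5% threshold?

Chain via Copperline Partners LP → Granite Realty LP (R1): 27% × 81% × 29% = 6.3423% of Vantage Logistics SA.
Chain via Ironwood Pharma AG → Highfield Shipping BV (R1): 58% × 71% × 34% = 14.0012% of Vantage Logistics SA.
Aggregating (R2): 6.3423% + 14.0012% = 20.3435%.
20.3435% exceeds the 5% threshold by 15.3435 percentage points.

15.3435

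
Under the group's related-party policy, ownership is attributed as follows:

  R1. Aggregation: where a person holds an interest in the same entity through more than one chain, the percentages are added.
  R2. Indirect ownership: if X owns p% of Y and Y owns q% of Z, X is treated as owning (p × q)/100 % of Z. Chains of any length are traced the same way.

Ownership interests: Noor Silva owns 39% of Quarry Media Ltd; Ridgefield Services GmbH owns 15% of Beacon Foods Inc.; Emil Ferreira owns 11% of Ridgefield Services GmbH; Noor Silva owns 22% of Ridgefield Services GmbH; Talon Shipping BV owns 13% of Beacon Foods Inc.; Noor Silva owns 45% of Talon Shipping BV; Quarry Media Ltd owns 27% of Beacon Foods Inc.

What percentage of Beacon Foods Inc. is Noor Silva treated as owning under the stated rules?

19.68%

Chain via Ridgefield Services GmbH (R2): 22% × 15% = 3.3% of Beacon Foods Inc.
Chain via Quarry Media Ltd (R2): 39% × 27% = 10.53% of Beacon Foods Inc.
Chain via Talon Shipping BV (R2): 45% × 13% = 5.85% of Beacon Foods Inc.
Aggregating (R1): 3.3% + 10.53% + 5.85% = 19.68%.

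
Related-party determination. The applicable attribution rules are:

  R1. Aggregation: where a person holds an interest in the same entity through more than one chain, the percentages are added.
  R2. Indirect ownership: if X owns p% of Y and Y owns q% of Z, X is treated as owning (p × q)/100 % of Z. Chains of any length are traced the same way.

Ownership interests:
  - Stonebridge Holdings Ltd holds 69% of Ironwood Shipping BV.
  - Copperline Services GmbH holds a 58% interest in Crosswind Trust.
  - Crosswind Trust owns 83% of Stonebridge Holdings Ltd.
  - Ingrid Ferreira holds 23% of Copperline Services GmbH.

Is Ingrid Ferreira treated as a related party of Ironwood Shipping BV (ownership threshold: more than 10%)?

No

Chain via Copperline Services GmbH → Crosswind Trust → Stonebridge Holdings Ltd (R2): 23% × 58% × 83% × 69% = 7.639818% of Ironwood Shipping BV.
7.639818% does not exceed the 10% threshold, so Ingrid is not a related party to Ironwood Shipping BV.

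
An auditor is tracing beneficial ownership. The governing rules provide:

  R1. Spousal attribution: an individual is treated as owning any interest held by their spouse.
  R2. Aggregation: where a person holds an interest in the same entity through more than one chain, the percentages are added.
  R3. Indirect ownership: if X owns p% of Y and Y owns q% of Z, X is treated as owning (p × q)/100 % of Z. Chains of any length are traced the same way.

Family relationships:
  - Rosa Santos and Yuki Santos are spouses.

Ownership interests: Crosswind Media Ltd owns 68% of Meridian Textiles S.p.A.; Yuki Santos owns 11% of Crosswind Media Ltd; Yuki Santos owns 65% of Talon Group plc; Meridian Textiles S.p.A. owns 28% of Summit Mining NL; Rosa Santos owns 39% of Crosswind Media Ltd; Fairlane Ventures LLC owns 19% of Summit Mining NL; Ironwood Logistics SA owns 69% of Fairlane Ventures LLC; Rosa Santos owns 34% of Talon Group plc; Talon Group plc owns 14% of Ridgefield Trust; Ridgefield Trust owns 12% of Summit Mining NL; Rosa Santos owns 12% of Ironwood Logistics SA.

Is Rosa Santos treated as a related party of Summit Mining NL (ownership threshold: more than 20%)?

No

By spousal attribution (R1), Rosa Santos is treated as also owning Yuki Santos's interest in Crosswind Media Ltd, giving 39% + 11% = 50%.
By spousal attribution (R1), Rosa Santos is treated as also owning Yuki Santos's interest in Talon Group plc, giving 34% + 65% = 99%.
Chain via Crosswind Media Ltd → Meridian Textiles S.p.A. (R3): 50% × 68% × 28% = 9.52% of Summit Mining NL.
Chain via Ironwood Logistics SA → Fairlane Ventures LLC (R3): 12% × 69% × 19% = 1.5732% of Summit Mining NL.
Chain via Talon Group plc → Ridgefield Trust (R3): 99% × 14% × 12% = 1.6632% of Summit Mining NL.
Aggregating (R2): 9.52% + 1.5732% + 1.6632% = 12.7564%.
12.7564% does not exceed the 20% threshold, so Rosa is not a related party to Summit Mining NL.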